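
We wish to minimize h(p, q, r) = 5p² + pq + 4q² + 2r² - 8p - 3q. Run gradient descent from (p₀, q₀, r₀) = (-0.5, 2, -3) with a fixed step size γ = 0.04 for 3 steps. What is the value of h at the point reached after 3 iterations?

∇h = (10p + q - 8, p + 8q - 3, 4r)
Step 1: at (-0.5, 2, -3), ∇h = (-11, 12.5, -12) → (-0.5, 2, -3) − 0.04·(-11, 12.5, -12) = (-0.06, 1.5, -2.52)
Step 2: at (-0.06, 1.5, -2.52), ∇h = (-7.1, 8.94, -10.08) → (-0.06, 1.5, -2.52) − 0.04·(-7.1, 8.94, -10.08) = (0.224, 1.1424, -2.1168)
Step 3: at (0.224, 1.1424, -2.1168), ∇h = (-4.6176, 6.3632, -8.4672) → (0.224, 1.1424, -2.1168) − 0.04·(-4.6176, 6.3632, -8.4672) = (0.408704, 0.887872, -1.778112)
h(0.408704, 0.887872, -1.778112) = 4.741454958592

4.741454958592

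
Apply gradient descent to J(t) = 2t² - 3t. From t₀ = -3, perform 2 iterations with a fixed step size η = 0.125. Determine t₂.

J′(t) = 4t - 3
Step 1: J′(-3) = -15; t₁ = -3 − 0.125·(-15) = -1.125
Step 2: J′(-1.125) = -7.5; t₂ = -1.125 − 0.125·(-7.5) = -0.1875

-0.1875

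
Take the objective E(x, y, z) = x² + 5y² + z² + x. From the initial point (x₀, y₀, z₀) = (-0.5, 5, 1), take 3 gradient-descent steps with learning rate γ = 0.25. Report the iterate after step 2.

∇E = (2x + 1, 10y, 2z)
(x₁, y₁, z₁) = (-0.5, 5, 1) − 0.25·(0, 50, 2) = (-0.5, -7.5, 0.5)
(x₂, y₂, z₂) = (-0.5, -7.5, 0.5) − 0.25·(0, -75, 1) = (-0.5, 11.25, 0.25)

(-0.5, 11.25, 0.25)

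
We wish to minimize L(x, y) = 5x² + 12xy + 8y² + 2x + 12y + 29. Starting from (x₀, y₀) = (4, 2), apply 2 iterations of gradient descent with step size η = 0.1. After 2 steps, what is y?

6.24

∇L = (10x + 12y + 2, 12x + 16y + 12)
(x₁, y₁) = (4, 2) − 0.1·(66, 92) = (-2.6, -7.2)
(x₂, y₂) = (-2.6, -7.2) − 0.1·(-110.4, -134.4) = (8.44, 6.24)
y = 6.24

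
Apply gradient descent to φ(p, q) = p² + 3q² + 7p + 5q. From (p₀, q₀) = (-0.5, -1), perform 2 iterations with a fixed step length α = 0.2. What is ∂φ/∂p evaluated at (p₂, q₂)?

∇φ = (2p + 7, 6q + 5)
(p₁, q₁) = (-0.5, -1) − 0.2·(6, -1) = (-1.7, -0.8)
(p₂, q₂) = (-1.7, -0.8) − 0.2·(3.6, 0.2) = (-2.42, -0.84)
∂φ/∂p at (-2.42, -0.84) = 2.16

2.16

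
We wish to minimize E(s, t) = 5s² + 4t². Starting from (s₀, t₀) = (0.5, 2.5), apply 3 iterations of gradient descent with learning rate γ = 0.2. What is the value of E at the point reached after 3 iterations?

2.4164

∇E = (10s, 8t)
(s₁, t₁) = (0.5, 2.5) − 0.2·(5, 20) = (-0.5, -1.5)
(s₂, t₂) = (-0.5, -1.5) − 0.2·(-5, -12) = (0.5, 0.9)
(s₃, t₃) = (0.5, 0.9) − 0.2·(5, 7.2) = (-0.5, -0.54)
E(-0.5, -0.54) = 2.4164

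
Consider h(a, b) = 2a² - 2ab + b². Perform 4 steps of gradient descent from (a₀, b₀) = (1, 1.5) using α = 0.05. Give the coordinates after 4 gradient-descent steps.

∇h = (4a - 2b, -2a + 2b)
Step 1: at (1, 1.5), ∇h = (1, 1) → (1, 1.5) − 0.05·(1, 1) = (0.95, 1.45)
Step 2: at (0.95, 1.45), ∇h = (0.9, 1) → (0.95, 1.45) − 0.05·(0.9, 1) = (0.905, 1.4)
Step 3: at (0.905, 1.4), ∇h = (0.82, 0.99) → (0.905, 1.4) − 0.05·(0.82, 0.99) = (0.864, 1.3505)
Step 4: at (0.864, 1.3505), ∇h = (0.755, 0.973) → (0.864, 1.3505) − 0.05·(0.755, 0.973) = (0.82625, 1.30185)

(0.82625, 1.30185)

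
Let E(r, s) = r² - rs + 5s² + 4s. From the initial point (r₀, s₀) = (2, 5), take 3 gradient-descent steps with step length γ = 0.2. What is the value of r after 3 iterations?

1.152

∇E = (2r - s, -r + 10s + 4)
Step 1: at (2, 5), ∇E = (-1, 52) → (2, 5) − 0.2·(-1, 52) = (2.2, -5.4)
Step 2: at (2.2, -5.4), ∇E = (9.8, -52.2) → (2.2, -5.4) − 0.2·(9.8, -52.2) = (0.24, 5.04)
Step 3: at (0.24, 5.04), ∇E = (-4.56, 54.16) → (0.24, 5.04) − 0.2·(-4.56, 54.16) = (1.152, -5.792)
r = 1.152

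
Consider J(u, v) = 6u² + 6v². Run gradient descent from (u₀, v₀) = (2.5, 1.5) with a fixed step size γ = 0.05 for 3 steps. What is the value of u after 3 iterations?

∇J = (12u, 12v)
Step 1: at (2.5, 1.5), ∇J = (30, 18) → (2.5, 1.5) − 0.05·(30, 18) = (1, 0.6)
Step 2: at (1, 0.6), ∇J = (12, 7.2) → (1, 0.6) − 0.05·(12, 7.2) = (0.4, 0.24)
Step 3: at (0.4, 0.24), ∇J = (4.8, 2.88) → (0.4, 0.24) − 0.05·(4.8, 2.88) = (0.16, 0.096)
u = 0.16

0.16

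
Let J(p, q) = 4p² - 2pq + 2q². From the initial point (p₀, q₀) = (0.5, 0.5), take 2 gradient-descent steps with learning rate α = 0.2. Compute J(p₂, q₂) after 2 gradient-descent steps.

0.1232

∇J = (8p - 2q, -2p + 4q)
Step 1: at (0.5, 0.5), ∇J = (3, 1) → (0.5, 0.5) − 0.2·(3, 1) = (-0.1, 0.3)
Step 2: at (-0.1, 0.3), ∇J = (-1.4, 1.4) → (-0.1, 0.3) − 0.2·(-1.4, 1.4) = (0.18, 0.02)
J(0.18, 0.02) = 0.1232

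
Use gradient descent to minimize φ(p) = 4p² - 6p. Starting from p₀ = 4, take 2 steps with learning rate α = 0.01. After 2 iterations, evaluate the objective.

φ′(p) = 8p - 6
Step 1: φ′(4) = 26; p₁ = 4 − 0.01·26 = 3.74
Step 2: φ′(3.74) = 23.92; p₂ = 3.74 − 0.01·23.92 = 3.5008
φ(3.5008) = 28.01760256

28.01760256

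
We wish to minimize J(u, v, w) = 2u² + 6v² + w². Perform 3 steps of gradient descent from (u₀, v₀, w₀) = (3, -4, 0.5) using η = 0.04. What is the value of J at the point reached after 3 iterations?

8.372931847168

∇J = (4u, 12v, 2w)
(u₁, v₁, w₁) = (3, -4, 0.5) − 0.04·(12, -48, 1) = (2.52, -2.08, 0.46)
(u₂, v₂, w₂) = (2.52, -2.08, 0.46) − 0.04·(10.08, -24.96, 0.92) = (2.1168, -1.0816, 0.4232)
(u₃, v₃, w₃) = (2.1168, -1.0816, 0.4232) − 0.04·(8.4672, -12.9792, 0.8464) = (1.778112, -0.562432, 0.389344)
J(1.778112, -0.562432, 0.389344) = 8.372931847168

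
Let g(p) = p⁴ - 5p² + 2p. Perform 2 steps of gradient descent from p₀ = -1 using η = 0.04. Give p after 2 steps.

g′(p) = 4p³ - 10p + 2
p₁ = -1 − 0.04·8 = -1.32
p₂ = -1.32 − 0.04·6.000128 = -1.56000512

-1.56000512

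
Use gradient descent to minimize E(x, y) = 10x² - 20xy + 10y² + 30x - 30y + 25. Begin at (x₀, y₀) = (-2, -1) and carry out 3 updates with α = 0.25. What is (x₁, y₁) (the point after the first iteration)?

∇E = (20x - 20y + 30, -20x + 20y - 30)
Step 1: at (-2, -1), ∇E = (10, -10) → (-2, -1) − 0.25·(10, -10) = (-4.5, 1.5)

(-4.5, 1.5)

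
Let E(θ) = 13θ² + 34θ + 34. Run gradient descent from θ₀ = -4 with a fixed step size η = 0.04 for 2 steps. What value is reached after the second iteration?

-1.312

E′(θ) = 26θ + 34
θ₁ = -4 − 0.04·(-70) = -1.2
θ₂ = -1.2 − 0.04·2.8 = -1.312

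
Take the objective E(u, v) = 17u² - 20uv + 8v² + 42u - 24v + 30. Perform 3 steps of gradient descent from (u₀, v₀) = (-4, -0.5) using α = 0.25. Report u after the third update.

2135.75

∇E = (34u - 20v + 42, -20u + 16v - 24)
Step 1: at (-4, -0.5), ∇E = (-84, 48) → (-4, -0.5) − 0.25·(-84, 48) = (17, -12.5)
Step 2: at (17, -12.5), ∇E = (870, -564) → (17, -12.5) − 0.25·(870, -564) = (-200.5, 128.5)
Step 3: at (-200.5, 128.5), ∇E = (-9345, 6042) → (-200.5, 128.5) − 0.25·(-9345, 6042) = (2135.75, -1382)
u = 2135.75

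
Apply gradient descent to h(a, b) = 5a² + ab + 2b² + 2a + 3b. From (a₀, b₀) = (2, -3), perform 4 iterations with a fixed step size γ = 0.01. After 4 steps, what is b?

-2.72596391

∇h = (10a + b + 2, a + 4b + 3)
(a₁, b₁) = (2, -3) − 0.01·(19, -7) = (1.81, -2.93)
(a₂, b₂) = (1.81, -2.93) − 0.01·(17.17, -6.91) = (1.6383, -2.8609)
(a₃, b₃) = (1.6383, -2.8609) − 0.01·(15.5221, -6.8053) = (1.483079, -2.792847)
(a₄, b₄) = (1.483079, -2.792847) − 0.01·(14.037943, -6.688309) = (1.34269957, -2.72596391)
b = -2.72596391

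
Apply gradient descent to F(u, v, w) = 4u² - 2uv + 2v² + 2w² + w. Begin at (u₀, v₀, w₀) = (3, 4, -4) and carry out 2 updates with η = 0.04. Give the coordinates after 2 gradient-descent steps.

∇F = (8u - 2v, -2u + 4v, 4w + 1)
Step 1: at (3, 4, -4), ∇F = (16, 10, -15) → (3, 4, -4) − 0.04·(16, 10, -15) = (2.36, 3.6, -3.4)
Step 2: at (2.36, 3.6, -3.4), ∇F = (11.68, 9.68, -12.6) → (2.36, 3.6, -3.4) − 0.04·(11.68, 9.68, -12.6) = (1.8928, 3.2128, -2.896)

(1.8928, 3.2128, -2.896)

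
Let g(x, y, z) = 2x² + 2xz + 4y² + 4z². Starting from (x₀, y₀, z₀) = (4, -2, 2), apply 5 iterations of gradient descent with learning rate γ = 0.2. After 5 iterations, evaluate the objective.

3.5871490048

∇g = (4x + 2z, 8y, 2x + 8z)
(x₁, y₁, z₁) = (4, -2, 2) − 0.2·(20, -16, 24) = (0, 1.2, -2.8)
(x₂, y₂, z₂) = (0, 1.2, -2.8) − 0.2·(-5.6, 9.6, -22.4) = (1.12, -0.72, 1.68)
(x₃, y₃, z₃) = (1.12, -0.72, 1.68) − 0.2·(7.84, -5.76, 15.68) = (-0.448, 0.432, -1.456)
(x₄, y₄, z₄) = (-0.448, 0.432, -1.456) − 0.2·(-4.704, 3.456, -12.544) = (0.4928, -0.2592, 1.0528)
(x₅, y₅, z₅) = (0.4928, -0.2592, 1.0528) − 0.2·(4.0768, -2.0736, 9.408) = (-0.32256, 0.15552, -0.8288)
g(-0.32256, 0.15552, -0.8288) = 3.5871490048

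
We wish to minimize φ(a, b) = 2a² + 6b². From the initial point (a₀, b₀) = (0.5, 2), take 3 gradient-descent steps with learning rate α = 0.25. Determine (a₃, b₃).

(0, -16)

∇φ = (4a, 12b)
Step 1: at (0.5, 2), ∇φ = (2, 24) → (0.5, 2) − 0.25·(2, 24) = (0, -4)
Step 2: at (0, -4), ∇φ = (0, -48) → (0, -4) − 0.25·(0, -48) = (0, 8)
Step 3: at (0, 8), ∇φ = (0, 96) → (0, 8) − 0.25·(0, 96) = (0, -16)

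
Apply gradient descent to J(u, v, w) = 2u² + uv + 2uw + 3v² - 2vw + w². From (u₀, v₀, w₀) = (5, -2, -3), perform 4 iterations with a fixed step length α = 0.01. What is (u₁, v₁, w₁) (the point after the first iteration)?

(4.88, -1.99, -3.08)

∇J = (4u + v + 2w, u + 6v - 2w, 2u - 2v + 2w)
(u₁, v₁, w₁) = (5, -2, -3) − 0.01·(12, -1, 8) = (4.88, -1.99, -3.08)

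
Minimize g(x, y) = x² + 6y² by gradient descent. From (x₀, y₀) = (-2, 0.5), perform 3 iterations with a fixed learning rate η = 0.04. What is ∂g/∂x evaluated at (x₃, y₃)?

-3.114752

∇g = (2x, 12y)
Step 1: at (-2, 0.5), ∇g = (-4, 6) → (-2, 0.5) − 0.04·(-4, 6) = (-1.84, 0.26)
Step 2: at (-1.84, 0.26), ∇g = (-3.68, 3.12) → (-1.84, 0.26) − 0.04·(-3.68, 3.12) = (-1.6928, 0.1352)
Step 3: at (-1.6928, 0.1352), ∇g = (-3.3856, 1.6224) → (-1.6928, 0.1352) − 0.04·(-3.3856, 1.6224) = (-1.557376, 0.070304)
∂g/∂x at (-1.557376, 0.070304) = -3.114752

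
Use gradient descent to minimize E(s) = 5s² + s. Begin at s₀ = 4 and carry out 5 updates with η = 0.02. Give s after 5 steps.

E′(s) = 10s + 1
s₁ = 4 − 0.02·41 = 3.18
s₂ = 3.18 − 0.02·32.8 = 2.524
s₃ = 2.524 − 0.02·26.24 = 1.9992
s₄ = 1.9992 − 0.02·20.992 = 1.57936
s₅ = 1.57936 − 0.02·16.7936 = 1.243488

1.243488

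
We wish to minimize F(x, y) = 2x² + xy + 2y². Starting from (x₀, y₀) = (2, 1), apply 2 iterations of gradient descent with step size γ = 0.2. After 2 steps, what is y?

-0.08

∇F = (4x + y, x + 4y)
Step 1: at (2, 1), ∇F = (9, 6) → (2, 1) − 0.2·(9, 6) = (0.2, -0.2)
Step 2: at (0.2, -0.2), ∇F = (0.6, -0.6) → (0.2, -0.2) − 0.2·(0.6, -0.6) = (0.08, -0.08)
y = -0.08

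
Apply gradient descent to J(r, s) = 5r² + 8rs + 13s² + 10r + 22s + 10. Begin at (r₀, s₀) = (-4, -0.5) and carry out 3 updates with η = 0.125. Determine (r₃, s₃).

(8.015625, 19.7109375)

∇J = (10r + 8s + 10, 8r + 26s + 22)
Step 1: at (-4, -0.5), ∇J = (-34, -23) → (-4, -0.5) − 0.125·(-34, -23) = (0.25, 2.375)
Step 2: at (0.25, 2.375), ∇J = (31.5, 85.75) → (0.25, 2.375) − 0.125·(31.5, 85.75) = (-3.6875, -8.34375)
Step 3: at (-3.6875, -8.34375), ∇J = (-93.625, -224.4375) → (-3.6875, -8.34375) − 0.125·(-93.625, -224.4375) = (8.015625, 19.7109375)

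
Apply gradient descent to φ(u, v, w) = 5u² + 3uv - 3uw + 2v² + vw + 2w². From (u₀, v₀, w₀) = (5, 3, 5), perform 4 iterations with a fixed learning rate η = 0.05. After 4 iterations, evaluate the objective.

11.929346170625

∇φ = (10u + 3v - 3w, 3u + 4v + w, -3u + v + 4w)
Step 1: at (5, 3, 5), ∇φ = (44, 32, 8) → (5, 3, 5) − 0.05·(44, 32, 8) = (2.8, 1.4, 4.6)
Step 2: at (2.8, 1.4, 4.6), ∇φ = (18.4, 18.6, 11.4) → (2.8, 1.4, 4.6) − 0.05·(18.4, 18.6, 11.4) = (1.88, 0.47, 4.03)
Step 3: at (1.88, 0.47, 4.03), ∇φ = (8.12, 11.55, 10.95) → (1.88, 0.47, 4.03) − 0.05·(8.12, 11.55, 10.95) = (1.474, -0.1075, 3.4825)
Step 4: at (1.474, -0.1075, 3.4825), ∇φ = (3.97, 7.4745, 9.4005) → (1.474, -0.1075, 3.4825) − 0.05·(3.97, 7.4745, 9.4005) = (1.2755, -0.481225, 3.012475)
φ(1.2755, -0.481225, 3.012475) = 11.929346170625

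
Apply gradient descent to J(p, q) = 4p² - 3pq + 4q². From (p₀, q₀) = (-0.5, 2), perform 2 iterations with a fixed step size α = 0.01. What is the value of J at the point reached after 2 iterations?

∇J = (8p - 3q, -3p + 8q)
(p₁, q₁) = (-0.5, 2) − 0.01·(-10, 17.5) = (-0.4, 1.825)
(p₂, q₂) = (-0.4, 1.825) − 0.01·(-8.675, 15.8) = (-0.31325, 1.667)
J(-0.31325, 1.667) = 13.0746215

13.0746215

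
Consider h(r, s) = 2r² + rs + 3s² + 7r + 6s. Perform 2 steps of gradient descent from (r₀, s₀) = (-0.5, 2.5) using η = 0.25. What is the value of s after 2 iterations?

0.40625

∇h = (4r + s + 7, r + 6s + 6)
Step 1: at (-0.5, 2.5), ∇h = (7.5, 20.5) → (-0.5, 2.5) − 0.25·(7.5, 20.5) = (-2.375, -2.625)
Step 2: at (-2.375, -2.625), ∇h = (-5.125, -12.125) → (-2.375, -2.625) − 0.25·(-5.125, -12.125) = (-1.09375, 0.40625)
s = 0.40625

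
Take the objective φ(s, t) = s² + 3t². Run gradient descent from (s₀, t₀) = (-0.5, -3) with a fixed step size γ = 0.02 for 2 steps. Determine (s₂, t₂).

(-0.4608, -2.3232)

∇φ = (2s, 6t)
Step 1: at (-0.5, -3), ∇φ = (-1, -18) → (-0.5, -3) − 0.02·(-1, -18) = (-0.48, -2.64)
Step 2: at (-0.48, -2.64), ∇φ = (-0.96, -15.84) → (-0.48, -2.64) − 0.02·(-0.96, -15.84) = (-0.4608, -2.3232)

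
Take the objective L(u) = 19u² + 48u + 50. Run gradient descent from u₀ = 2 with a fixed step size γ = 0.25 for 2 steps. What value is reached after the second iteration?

L′(u) = 38u + 48
u₁ = 2 − 0.25·124 = -29
u₂ = -29 − 0.25·(-1054) = 234.5

234.5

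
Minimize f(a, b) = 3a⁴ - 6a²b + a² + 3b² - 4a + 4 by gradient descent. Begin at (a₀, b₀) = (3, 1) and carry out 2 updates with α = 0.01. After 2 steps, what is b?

1.3918

∇f = (12a³ - 12ab + 2a - 4, -6a² + 6b)
Step 1: at (3, 1), ∇f = (290, -48) → (3, 1) − 0.01·(290, -48) = (0.1, 1.48)
Step 2: at (0.1, 1.48), ∇f = (-5.564, 8.82) → (0.1, 1.48) − 0.01·(-5.564, 8.82) = (0.15564, 1.3918)
b = 1.3918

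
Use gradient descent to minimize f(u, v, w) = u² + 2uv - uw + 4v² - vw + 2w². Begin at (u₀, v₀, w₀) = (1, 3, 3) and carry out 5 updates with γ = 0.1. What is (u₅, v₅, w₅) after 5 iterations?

(0.422, -0.02516, 0.41956)

∇f = (2u + 2v - w, 2u + 8v - w, -u - v + 4w)
Step 1: at (1, 3, 3), ∇f = (5, 23, 8) → (1, 3, 3) − 0.1·(5, 23, 8) = (0.5, 0.7, 2.2)
Step 2: at (0.5, 0.7, 2.2), ∇f = (0.2, 4.4, 7.6) → (0.5, 0.7, 2.2) − 0.1·(0.2, 4.4, 7.6) = (0.48, 0.26, 1.44)
Step 3: at (0.48, 0.26, 1.44), ∇f = (0.04, 1.6, 5.02) → (0.48, 0.26, 1.44) − 0.1·(0.04, 1.6, 5.02) = (0.476, 0.1, 0.938)
Step 4: at (0.476, 0.1, 0.938), ∇f = (0.214, 0.814, 3.176) → (0.476, 0.1, 0.938) − 0.1·(0.214, 0.814, 3.176) = (0.4546, 0.0186, 0.6204)
Step 5: at (0.4546, 0.0186, 0.6204), ∇f = (0.326, 0.4376, 2.0084) → (0.4546, 0.0186, 0.6204) − 0.1·(0.326, 0.4376, 2.0084) = (0.422, -0.02516, 0.41956)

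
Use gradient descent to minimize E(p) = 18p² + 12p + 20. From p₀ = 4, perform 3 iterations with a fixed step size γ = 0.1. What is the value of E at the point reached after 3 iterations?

E′(p) = 36p + 12
p₁ = 4 − 0.1·156 = -11.6
p₂ = -11.6 − 0.1·(-405.6) = 28.96
p₃ = 28.96 − 0.1·1054.56 = -76.496
E(-76.496) = 104431.532288

104431.532288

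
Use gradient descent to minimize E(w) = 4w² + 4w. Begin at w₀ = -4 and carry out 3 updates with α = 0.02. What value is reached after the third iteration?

E′(w) = 8w + 4
Step 1: E′(-4) = -28; w₁ = -4 − 0.02·(-28) = -3.44
Step 2: E′(-3.44) = -23.52; w₂ = -3.44 − 0.02·(-23.52) = -2.9696
Step 3: E′(-2.9696) = -19.7568; w₃ = -2.9696 − 0.02·(-19.7568) = -2.574464

-2.574464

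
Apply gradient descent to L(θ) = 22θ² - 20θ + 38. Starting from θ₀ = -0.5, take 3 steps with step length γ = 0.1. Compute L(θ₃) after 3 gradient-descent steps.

30999.761248

L′(θ) = 44θ - 20
θ₁ = -0.5 − 0.1·(-42) = 3.7
θ₂ = 3.7 − 0.1·142.8 = -10.58
θ₃ = -10.58 − 0.1·(-485.52) = 37.972
L(37.972) = 30999.761248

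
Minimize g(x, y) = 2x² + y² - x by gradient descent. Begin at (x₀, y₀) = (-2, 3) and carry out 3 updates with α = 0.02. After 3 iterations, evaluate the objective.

13.059164495872

∇g = (4x - 1, 2y)
Step 1: at (-2, 3), ∇g = (-9, 6) → (-2, 3) − 0.02·(-9, 6) = (-1.82, 2.88)
Step 2: at (-1.82, 2.88), ∇g = (-8.28, 5.76) → (-1.82, 2.88) − 0.02·(-8.28, 5.76) = (-1.6544, 2.7648)
Step 3: at (-1.6544, 2.7648), ∇g = (-7.6176, 5.5296) → (-1.6544, 2.7648) − 0.02·(-7.6176, 5.5296) = (-1.502048, 2.654208)
g(-1.502048, 2.654208) = 13.059164495872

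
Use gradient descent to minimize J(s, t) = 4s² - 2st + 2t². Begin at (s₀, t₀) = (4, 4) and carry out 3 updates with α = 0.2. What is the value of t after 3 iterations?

0.608

∇J = (8s - 2t, -2s + 4t)
Step 1: at (4, 4), ∇J = (24, 8) → (4, 4) − 0.2·(24, 8) = (-0.8, 2.4)
Step 2: at (-0.8, 2.4), ∇J = (-11.2, 11.2) → (-0.8, 2.4) − 0.2·(-11.2, 11.2) = (1.44, 0.16)
Step 3: at (1.44, 0.16), ∇J = (11.2, -2.24) → (1.44, 0.16) − 0.2·(11.2, -2.24) = (-0.8, 0.608)
t = 0.608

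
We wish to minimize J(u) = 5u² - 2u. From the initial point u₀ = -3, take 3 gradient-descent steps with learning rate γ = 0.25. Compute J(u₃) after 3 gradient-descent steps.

583

J′(u) = 10u - 2
Step 1: J′(-3) = -32; u₁ = -3 − 0.25·(-32) = 5
Step 2: J′(5) = 48; u₂ = 5 − 0.25·48 = -7
Step 3: J′(-7) = -72; u₃ = -7 − 0.25·(-72) = 11
J(11) = 583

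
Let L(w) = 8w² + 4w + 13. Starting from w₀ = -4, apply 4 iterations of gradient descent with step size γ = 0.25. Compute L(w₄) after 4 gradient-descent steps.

738125

L′(w) = 16w + 4
Step 1: L′(-4) = -60; w₁ = -4 − 0.25·(-60) = 11
Step 2: L′(11) = 180; w₂ = 11 − 0.25·180 = -34
Step 3: L′(-34) = -540; w₃ = -34 − 0.25·(-540) = 101
Step 4: L′(101) = 1620; w₄ = 101 − 0.25·1620 = -304
L(-304) = 738125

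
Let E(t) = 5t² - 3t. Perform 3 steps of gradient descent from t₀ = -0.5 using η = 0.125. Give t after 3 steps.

0.3125

E′(t) = 10t - 3
t₁ = -0.5 − 0.125·(-8) = 0.5
t₂ = 0.5 − 0.125·2 = 0.25
t₃ = 0.25 − 0.125·(-0.5) = 0.3125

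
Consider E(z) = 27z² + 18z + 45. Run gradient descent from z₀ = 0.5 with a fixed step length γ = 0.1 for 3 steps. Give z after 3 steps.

-71.32

E′(z) = 54z + 18
Step 1: E′(0.5) = 45; z₁ = 0.5 − 0.1·45 = -4
Step 2: E′(-4) = -198; z₂ = -4 − 0.1·(-198) = 15.8
Step 3: E′(15.8) = 871.2; z₃ = 15.8 − 0.1·871.2 = -71.32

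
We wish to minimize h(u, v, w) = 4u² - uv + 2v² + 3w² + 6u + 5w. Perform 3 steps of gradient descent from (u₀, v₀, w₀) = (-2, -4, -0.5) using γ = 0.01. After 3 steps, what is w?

∇h = (8u - v + 6, -u + 4v, 6w + 5)
Step 1: at (-2, -4, -0.5), ∇h = (-6, -14, 2) → (-2, -4, -0.5) − 0.01·(-6, -14, 2) = (-1.94, -3.86, -0.52)
Step 2: at (-1.94, -3.86, -0.52), ∇h = (-5.66, -13.5, 1.88) → (-1.94, -3.86, -0.52) − 0.01·(-5.66, -13.5, 1.88) = (-1.8834, -3.725, -0.5388)
Step 3: at (-1.8834, -3.725, -0.5388), ∇h = (-5.3422, -13.0166, 1.7672) → (-1.8834, -3.725, -0.5388) − 0.01·(-5.3422, -13.0166, 1.7672) = (-1.829978, -3.594834, -0.556472)
w = -0.556472

-0.556472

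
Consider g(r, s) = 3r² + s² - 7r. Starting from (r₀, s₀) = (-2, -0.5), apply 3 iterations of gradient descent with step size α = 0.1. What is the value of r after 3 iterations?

0.964

∇g = (6r - 7, 2s)
Step 1: at (-2, -0.5), ∇g = (-19, -1) → (-2, -0.5) − 0.1·(-19, -1) = (-0.1, -0.4)
Step 2: at (-0.1, -0.4), ∇g = (-7.6, -0.8) → (-0.1, -0.4) − 0.1·(-7.6, -0.8) = (0.66, -0.32)
Step 3: at (0.66, -0.32), ∇g = (-3.04, -0.64) → (0.66, -0.32) − 0.1·(-3.04, -0.64) = (0.964, -0.256)
r = 0.964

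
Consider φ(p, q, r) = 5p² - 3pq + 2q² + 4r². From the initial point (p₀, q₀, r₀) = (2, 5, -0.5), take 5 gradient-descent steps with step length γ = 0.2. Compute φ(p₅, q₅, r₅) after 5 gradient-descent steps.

0.2422678528

∇φ = (10p - 3q, -3p + 4q, 8r)
Step 1: at (2, 5, -0.5), ∇φ = (5, 14, -4) → (2, 5, -0.5) − 0.2·(5, 14, -4) = (1, 2.2, 0.3)
Step 2: at (1, 2.2, 0.3), ∇φ = (3.4, 5.8, 2.4) → (1, 2.2, 0.3) − 0.2·(3.4, 5.8, 2.4) = (0.32, 1.04, -0.18)
Step 3: at (0.32, 1.04, -0.18), ∇φ = (0.08, 3.2, -1.44) → (0.32, 1.04, -0.18) − 0.2·(0.08, 3.2, -1.44) = (0.304, 0.4, 0.108)
Step 4: at (0.304, 0.4, 0.108), ∇φ = (1.84, 0.688, 0.864) → (0.304, 0.4, 0.108) − 0.2·(1.84, 0.688, 0.864) = (-0.064, 0.2624, -0.0648)
Step 5: at (-0.064, 0.2624, -0.0648), ∇φ = (-1.4272, 1.2416, -0.5184) → (-0.064, 0.2624, -0.0648) − 0.2·(-1.4272, 1.2416, -0.5184) = (0.22144, 0.01408, 0.03888)
φ(0.22144, 0.01408, 0.03888) = 0.2422678528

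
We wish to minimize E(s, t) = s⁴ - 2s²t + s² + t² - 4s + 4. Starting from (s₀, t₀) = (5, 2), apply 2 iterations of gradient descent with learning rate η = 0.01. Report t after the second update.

2.413112

∇E = (4s³ - 4st + 2s - 4, -2s² + 2t)
Step 1: at (5, 2), ∇E = (466, -46) → (5, 2) − 0.01·(466, -46) = (0.34, 2.46)
Step 2: at (0.34, 2.46), ∇E = (-6.508384, 4.6888) → (0.34, 2.46) − 0.01·(-6.508384, 4.6888) = (0.40508384, 2.413112)
t = 2.413112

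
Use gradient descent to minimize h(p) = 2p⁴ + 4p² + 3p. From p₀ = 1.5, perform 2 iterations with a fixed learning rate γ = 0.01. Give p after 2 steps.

0.86282304

h′(p) = 8p³ + 8p + 3
p₁ = 1.5 − 0.01·42 = 1.08
p₂ = 1.08 − 0.01·21.717696 = 0.86282304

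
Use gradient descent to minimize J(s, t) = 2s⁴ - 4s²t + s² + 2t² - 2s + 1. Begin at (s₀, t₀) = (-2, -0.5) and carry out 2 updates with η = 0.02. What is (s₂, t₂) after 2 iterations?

(-0.35891456, -0.113312)

∇J = (8s³ - 8st + 2s - 2, -4s² + 4t)
(s₁, t₁) = (-2, -0.5) − 0.02·(-78, -18) = (-0.44, -0.14)
(s₂, t₂) = (-0.44, -0.14) − 0.02·(-4.054272, -1.3344) = (-0.35891456, -0.113312)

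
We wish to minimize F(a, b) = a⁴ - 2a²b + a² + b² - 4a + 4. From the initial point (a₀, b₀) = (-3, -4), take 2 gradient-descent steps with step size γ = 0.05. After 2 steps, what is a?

-27.6674

∇F = (4a³ - 4ab + 2a - 4, -2a² + 2b)
Step 1: at (-3, -4), ∇F = (-166, -26) → (-3, -4) − 0.05·(-166, -26) = (5.3, -2.7)
Step 2: at (5.3, -2.7), ∇F = (659.348, -61.58) → (5.3, -2.7) − 0.05·(659.348, -61.58) = (-27.6674, 0.379)
a = -27.6674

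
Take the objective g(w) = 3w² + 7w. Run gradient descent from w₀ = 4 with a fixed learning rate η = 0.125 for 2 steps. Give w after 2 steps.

-0.84375

g′(w) = 6w + 7
w₁ = 4 − 0.125·31 = 0.125
w₂ = 0.125 − 0.125·7.75 = -0.84375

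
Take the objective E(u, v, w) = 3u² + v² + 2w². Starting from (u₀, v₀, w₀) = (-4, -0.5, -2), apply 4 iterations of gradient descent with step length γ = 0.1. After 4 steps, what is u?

-0.1024

∇E = (6u, 2v, 4w)
Step 1: at (-4, -0.5, -2), ∇E = (-24, -1, -8) → (-4, -0.5, -2) − 0.1·(-24, -1, -8) = (-1.6, -0.4, -1.2)
Step 2: at (-1.6, -0.4, -1.2), ∇E = (-9.6, -0.8, -4.8) → (-1.6, -0.4, -1.2) − 0.1·(-9.6, -0.8, -4.8) = (-0.64, -0.32, -0.72)
Step 3: at (-0.64, -0.32, -0.72), ∇E = (-3.84, -0.64, -2.88) → (-0.64, -0.32, -0.72) − 0.1·(-3.84, -0.64, -2.88) = (-0.256, -0.256, -0.432)
Step 4: at (-0.256, -0.256, -0.432), ∇E = (-1.536, -0.512, -1.728) → (-0.256, -0.256, -0.432) − 0.1·(-1.536, -0.512, -1.728) = (-0.1024, -0.2048, -0.2592)
u = -0.1024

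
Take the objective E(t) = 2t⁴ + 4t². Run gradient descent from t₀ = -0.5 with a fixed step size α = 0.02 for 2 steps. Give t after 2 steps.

E′(t) = 8t³ + 8t
Step 1: E′(-0.5) = -5; t₁ = -0.5 − 0.02·(-5) = -0.4
Step 2: E′(-0.4) = -3.712; t₂ = -0.4 − 0.02·(-3.712) = -0.32576

-0.32576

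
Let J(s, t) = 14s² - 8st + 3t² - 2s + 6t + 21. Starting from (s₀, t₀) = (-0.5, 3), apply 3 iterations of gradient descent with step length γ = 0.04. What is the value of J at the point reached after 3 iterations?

∇J = (28s - 8t - 2, -8s + 6t + 6)
Step 1: at (-0.5, 3), ∇J = (-40, 28) → (-0.5, 3) − 0.04·(-40, 28) = (1.1, 1.88)
Step 2: at (1.1, 1.88), ∇J = (13.76, 8.48) → (1.1, 1.88) − 0.04·(13.76, 8.48) = (0.5496, 1.5408)
Step 3: at (0.5496, 1.5408), ∇J = (1.0624, 10.848) → (0.5496, 1.5408) − 0.04·(1.0624, 10.848) = (0.507104, 1.10688)
J(0.507104, 1.10688) = 29.412358334464

29.412358334464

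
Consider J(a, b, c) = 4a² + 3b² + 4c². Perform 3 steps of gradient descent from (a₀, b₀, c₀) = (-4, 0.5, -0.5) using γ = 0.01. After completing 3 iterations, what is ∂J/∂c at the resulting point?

∇J = (8a, 6b, 8c)
Step 1: at (-4, 0.5, -0.5), ∇J = (-32, 3, -4) → (-4, 0.5, -0.5) − 0.01·(-32, 3, -4) = (-3.68, 0.47, -0.46)
Step 2: at (-3.68, 0.47, -0.46), ∇J = (-29.44, 2.82, -3.68) → (-3.68, 0.47, -0.46) − 0.01·(-29.44, 2.82, -3.68) = (-3.3856, 0.4418, -0.4232)
Step 3: at (-3.3856, 0.4418, -0.4232), ∇J = (-27.0848, 2.6508, -3.3856) → (-3.3856, 0.4418, -0.4232) − 0.01·(-27.0848, 2.6508, -3.3856) = (-3.114752, 0.415292, -0.389344)
∂J/∂c at (-3.114752, 0.415292, -0.389344) = -3.114752

-3.114752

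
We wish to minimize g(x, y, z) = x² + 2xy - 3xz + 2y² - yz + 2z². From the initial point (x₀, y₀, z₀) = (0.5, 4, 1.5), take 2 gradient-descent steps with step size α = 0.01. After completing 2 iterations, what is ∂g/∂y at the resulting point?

∇g = (2x + 2y - 3z, 2x + 4y - z, -3x - y + 4z)
Step 1: at (0.5, 4, 1.5), ∇g = (4.5, 15.5, 0.5) → (0.5, 4, 1.5) − 0.01·(4.5, 15.5, 0.5) = (0.455, 3.845, 1.495)
Step 2: at (0.455, 3.845, 1.495), ∇g = (4.115, 14.795, 0.77) → (0.455, 3.845, 1.495) − 0.01·(4.115, 14.795, 0.77) = (0.41385, 3.69705, 1.4873)
∂g/∂y at (0.41385, 3.69705, 1.4873) = 14.1286

14.1286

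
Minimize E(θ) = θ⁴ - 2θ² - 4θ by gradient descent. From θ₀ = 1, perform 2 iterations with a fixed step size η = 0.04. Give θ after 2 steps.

1.25585664

E′(θ) = 4θ³ - 4θ - 4
θ₁ = 1 − 0.04·(-4) = 1.16
θ₂ = 1.16 − 0.04·(-2.396416) = 1.25585664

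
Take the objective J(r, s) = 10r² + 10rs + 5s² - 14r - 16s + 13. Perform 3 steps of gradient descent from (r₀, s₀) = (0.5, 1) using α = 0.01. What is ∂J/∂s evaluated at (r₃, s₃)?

∇J = (20r + 10s - 14, 10r + 10s - 16)
Step 1: at (0.5, 1), ∇J = (6, -1) → (0.5, 1) − 0.01·(6, -1) = (0.44, 1.01)
Step 2: at (0.44, 1.01), ∇J = (4.9, -1.5) → (0.44, 1.01) − 0.01·(4.9, -1.5) = (0.391, 1.025)
Step 3: at (0.391, 1.025), ∇J = (4.07, -1.84) → (0.391, 1.025) − 0.01·(4.07, -1.84) = (0.3503, 1.0434)
∂J/∂s at (0.3503, 1.0434) = -2.063

-2.063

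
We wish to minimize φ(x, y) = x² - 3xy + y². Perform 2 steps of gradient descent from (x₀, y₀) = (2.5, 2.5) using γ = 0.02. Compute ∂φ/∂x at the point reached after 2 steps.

∇φ = (2x - 3y, -3x + 2y)
(x₁, y₁) = (2.5, 2.5) − 0.02·(-2.5, -2.5) = (2.55, 2.55)
(x₂, y₂) = (2.55, 2.55) − 0.02·(-2.55, -2.55) = (2.601, 2.601)
∂φ/∂x at (2.601, 2.601) = -2.601

-2.601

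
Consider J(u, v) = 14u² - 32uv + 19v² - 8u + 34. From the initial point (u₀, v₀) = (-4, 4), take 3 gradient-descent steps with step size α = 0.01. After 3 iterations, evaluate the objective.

37.162575850496

∇J = (28u - 32v - 8, -32u + 38v)
Step 1: at (-4, 4), ∇J = (-248, 280) → (-4, 4) − 0.01·(-248, 280) = (-1.52, 1.2)
Step 2: at (-1.52, 1.2), ∇J = (-88.96, 94.24) → (-1.52, 1.2) − 0.01·(-88.96, 94.24) = (-0.6304, 0.2576)
Step 3: at (-0.6304, 0.2576), ∇J = (-33.8944, 29.9616) → (-0.6304, 0.2576) − 0.01·(-33.8944, 29.9616) = (-0.291456, -0.042016)
J(-0.291456, -0.042016) = 37.162575850496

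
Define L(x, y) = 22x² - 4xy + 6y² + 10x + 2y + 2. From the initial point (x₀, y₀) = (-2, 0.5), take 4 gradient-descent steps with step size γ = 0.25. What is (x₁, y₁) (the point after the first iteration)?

∇L = (44x - 4y + 10, -4x + 12y + 2)
Step 1: at (-2, 0.5), ∇L = (-80, 16) → (-2, 0.5) − 0.25·(-80, 16) = (18, -3.5)

(18, -3.5)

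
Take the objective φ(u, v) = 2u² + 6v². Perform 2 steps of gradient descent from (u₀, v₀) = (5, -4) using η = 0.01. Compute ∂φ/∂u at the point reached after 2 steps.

18.432

∇φ = (4u, 12v)
(u₁, v₁) = (5, -4) − 0.01·(20, -48) = (4.8, -3.52)
(u₂, v₂) = (4.8, -3.52) − 0.01·(19.2, -42.24) = (4.608, -3.0976)
∂φ/∂u at (4.608, -3.0976) = 18.432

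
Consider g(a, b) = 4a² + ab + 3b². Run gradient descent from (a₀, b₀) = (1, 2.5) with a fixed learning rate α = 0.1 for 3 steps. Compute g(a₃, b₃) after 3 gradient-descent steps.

∇g = (8a + b, a + 6b)
Step 1: at (1, 2.5), ∇g = (10.5, 16) → (1, 2.5) − 0.1·(10.5, 16) = (-0.05, 0.9)
Step 2: at (-0.05, 0.9), ∇g = (0.5, 5.35) → (-0.05, 0.9) − 0.1·(0.5, 5.35) = (-0.1, 0.365)
Step 3: at (-0.1, 0.365), ∇g = (-0.435, 2.09) → (-0.1, 0.365) − 0.1·(-0.435, 2.09) = (-0.0565, 0.156)
g(-0.0565, 0.156) = 0.076963

0.076963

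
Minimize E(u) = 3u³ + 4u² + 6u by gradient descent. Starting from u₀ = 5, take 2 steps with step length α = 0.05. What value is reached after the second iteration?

E′(u) = 9u² + 8u + 6
u₁ = 5 − 0.05·271 = -8.55
u₂ = -8.55 − 0.05·595.5225 = -38.326125

-38.326125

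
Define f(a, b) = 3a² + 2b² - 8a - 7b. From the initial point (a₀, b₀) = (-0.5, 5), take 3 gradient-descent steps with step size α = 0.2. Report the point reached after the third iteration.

(1.348, 1.776)

∇f = (6a - 8, 4b - 7)
(a₁, b₁) = (-0.5, 5) − 0.2·(-11, 13) = (1.7, 2.4)
(a₂, b₂) = (1.7, 2.4) − 0.2·(2.2, 2.6) = (1.26, 1.88)
(a₃, b₃) = (1.26, 1.88) − 0.2·(-0.44, 0.52) = (1.348, 1.776)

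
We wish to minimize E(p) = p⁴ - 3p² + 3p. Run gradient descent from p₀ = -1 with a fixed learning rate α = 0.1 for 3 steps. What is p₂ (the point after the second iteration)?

-1.35

E′(p) = 4p³ - 6p + 3
Step 1: E′(-1) = 5; p₁ = -1 − 0.1·5 = -1.5
Step 2: E′(-1.5) = -1.5; p₂ = -1.5 − 0.1·(-1.5) = -1.35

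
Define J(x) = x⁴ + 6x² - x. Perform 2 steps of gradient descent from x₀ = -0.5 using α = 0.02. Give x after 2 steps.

J′(x) = 4x³ + 12x - 1
x₁ = -0.5 − 0.02·(-7.5) = -0.35
x₂ = -0.35 − 0.02·(-5.3715) = -0.24257

-0.24257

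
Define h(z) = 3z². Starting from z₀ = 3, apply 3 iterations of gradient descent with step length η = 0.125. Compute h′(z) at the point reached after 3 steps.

0.28125

h′(z) = 6z
z₁ = 3 − 0.125·18 = 0.75
z₂ = 0.75 − 0.125·4.5 = 0.1875
z₃ = 0.1875 − 0.125·1.125 = 0.046875
h′(z) at (0.046875) = 0.28125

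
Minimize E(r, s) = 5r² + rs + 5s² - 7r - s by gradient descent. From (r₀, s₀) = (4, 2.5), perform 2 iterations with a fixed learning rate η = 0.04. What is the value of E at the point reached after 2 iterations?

6.82013184

∇E = (10r + s - 7, r + 10s - 1)
(r₁, s₁) = (4, 2.5) − 0.04·(35.5, 28) = (2.58, 1.38)
(r₂, s₂) = (2.58, 1.38) − 0.04·(20.18, 15.38) = (1.7728, 0.7648)
E(1.7728, 0.7648) = 6.82013184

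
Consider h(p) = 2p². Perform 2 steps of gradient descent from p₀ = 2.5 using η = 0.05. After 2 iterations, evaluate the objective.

h′(p) = 4p
Step 1: h′(2.5) = 10; p₁ = 2.5 − 0.05·10 = 2
Step 2: h′(2) = 8; p₂ = 2 − 0.05·8 = 1.6
h(1.6) = 5.12

5.12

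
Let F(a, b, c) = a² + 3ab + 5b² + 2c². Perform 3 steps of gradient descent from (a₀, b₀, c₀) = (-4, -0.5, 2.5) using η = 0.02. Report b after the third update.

∇F = (2a + 3b, 3a + 10b, 4c)
(a₁, b₁, c₁) = (-4, -0.5, 2.5) − 0.02·(-9.5, -17, 10) = (-3.81, -0.16, 2.3)
(a₂, b₂, c₂) = (-3.81, -0.16, 2.3) − 0.02·(-8.1, -13.03, 9.2) = (-3.648, 0.1006, 2.116)
(a₃, b₃, c₃) = (-3.648, 0.1006, 2.116) − 0.02·(-6.9942, -9.938, 8.464) = (-3.508116, 0.29936, 1.94672)
b = 0.29936

0.29936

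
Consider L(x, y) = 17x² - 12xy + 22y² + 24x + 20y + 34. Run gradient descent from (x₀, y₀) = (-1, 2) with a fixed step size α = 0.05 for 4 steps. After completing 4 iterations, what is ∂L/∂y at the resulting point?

647.466

∇L = (34x - 12y + 24, -12x + 44y + 20)
(x₁, y₁) = (-1, 2) − 0.05·(-34, 120) = (0.7, -4)
(x₂, y₂) = (0.7, -4) − 0.05·(95.8, -164.4) = (-4.09, 4.22)
(x₃, y₃) = (-4.09, 4.22) − 0.05·(-165.7, 254.76) = (4.195, -8.518)
(x₄, y₄) = (4.195, -8.518) − 0.05·(268.846, -405.132) = (-9.2473, 11.7386)
∂L/∂y at (-9.2473, 11.7386) = 647.466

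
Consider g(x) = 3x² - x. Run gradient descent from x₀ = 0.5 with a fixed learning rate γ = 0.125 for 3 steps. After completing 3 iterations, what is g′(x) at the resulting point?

0.03125

g′(x) = 6x - 1
Step 1: g′(0.5) = 2; x₁ = 0.5 − 0.125·2 = 0.25
Step 2: g′(0.25) = 0.5; x₂ = 0.25 − 0.125·0.5 = 0.1875
Step 3: g′(0.1875) = 0.125; x₃ = 0.1875 − 0.125·0.125 = 0.171875
g′(x) at (0.171875) = 0.03125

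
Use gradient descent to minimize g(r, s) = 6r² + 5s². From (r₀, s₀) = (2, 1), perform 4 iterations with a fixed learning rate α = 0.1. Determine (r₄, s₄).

∇g = (12r, 10s)
(r₁, s₁) = (2, 1) − 0.1·(24, 10) = (-0.4, 0)
(r₂, s₂) = (-0.4, 0) − 0.1·(-4.8, 0) = (0.08, 0)
(r₃, s₃) = (0.08, 0) − 0.1·(0.96, 0) = (-0.016, 0)
(r₄, s₄) = (-0.016, 0) − 0.1·(-0.192, 0) = (0.0032, 0)

(0.0032, 0)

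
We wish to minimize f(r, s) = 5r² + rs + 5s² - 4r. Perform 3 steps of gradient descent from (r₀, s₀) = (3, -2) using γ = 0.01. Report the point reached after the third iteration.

(2.344816, -1.532563)

∇f = (10r + s - 4, r + 10s)
(r₁, s₁) = (3, -2) − 0.01·(24, -17) = (2.76, -1.83)
(r₂, s₂) = (2.76, -1.83) − 0.01·(21.77, -15.54) = (2.5423, -1.6746)
(r₃, s₃) = (2.5423, -1.6746) − 0.01·(19.7484, -14.2037) = (2.344816, -1.532563)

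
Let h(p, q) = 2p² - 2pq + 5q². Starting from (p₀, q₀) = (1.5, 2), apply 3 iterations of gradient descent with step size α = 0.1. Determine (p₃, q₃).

∇h = (4p - 2q, -2p + 10q)
(p₁, q₁) = (1.5, 2) − 0.1·(2, 17) = (1.3, 0.3)
(p₂, q₂) = (1.3, 0.3) − 0.1·(4.6, 0.4) = (0.84, 0.26)
(p₃, q₃) = (0.84, 0.26) − 0.1·(2.84, 0.92) = (0.556, 0.168)

(0.556, 0.168)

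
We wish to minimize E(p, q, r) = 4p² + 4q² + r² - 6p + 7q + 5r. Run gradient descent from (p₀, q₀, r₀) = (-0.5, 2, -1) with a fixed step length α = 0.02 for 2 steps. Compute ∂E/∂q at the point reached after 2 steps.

16.2288

∇E = (8p - 6, 8q + 7, 2r + 5)
Step 1: at (-0.5, 2, -1), ∇E = (-10, 23, 3) → (-0.5, 2, -1) − 0.02·(-10, 23, 3) = (-0.3, 1.54, -1.06)
Step 2: at (-0.3, 1.54, -1.06), ∇E = (-8.4, 19.32, 2.88) → (-0.3, 1.54, -1.06) − 0.02·(-8.4, 19.32, 2.88) = (-0.132, 1.1536, -1.1176)
∂E/∂q at (-0.132, 1.1536, -1.1176) = 16.2288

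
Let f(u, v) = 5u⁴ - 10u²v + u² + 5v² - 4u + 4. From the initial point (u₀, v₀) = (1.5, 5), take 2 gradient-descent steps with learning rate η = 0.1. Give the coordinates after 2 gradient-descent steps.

(-1858.73825, 97.0225)

∇f = (20u³ - 20uv + 2u - 4, -10u² + 10v)
Step 1: at (1.5, 5), ∇f = (-83.5, 27.5) → (1.5, 5) − 0.1·(-83.5, 27.5) = (9.85, 2.25)
Step 2: at (9.85, 2.25), ∇f = (18685.8825, -947.725) → (9.85, 2.25) − 0.1·(18685.8825, -947.725) = (-1858.73825, 97.0225)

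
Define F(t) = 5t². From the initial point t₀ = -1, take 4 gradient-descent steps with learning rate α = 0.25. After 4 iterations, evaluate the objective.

F′(t) = 10t
t₁ = -1 − 0.25·(-10) = 1.5
t₂ = 1.5 − 0.25·15 = -2.25
t₃ = -2.25 − 0.25·(-22.5) = 3.375
t₄ = 3.375 − 0.25·33.75 = -5.0625
F(-5.0625) = 128.14453125

128.14453125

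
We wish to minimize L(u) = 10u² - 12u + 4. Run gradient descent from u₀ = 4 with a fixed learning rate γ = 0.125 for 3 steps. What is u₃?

-10.875

L′(u) = 20u - 12
Step 1: L′(4) = 68; u₁ = 4 − 0.125·68 = -4.5
Step 2: L′(-4.5) = -102; u₂ = -4.5 − 0.125·(-102) = 8.25
Step 3: L′(8.25) = 153; u₃ = 8.25 − 0.125·153 = -10.875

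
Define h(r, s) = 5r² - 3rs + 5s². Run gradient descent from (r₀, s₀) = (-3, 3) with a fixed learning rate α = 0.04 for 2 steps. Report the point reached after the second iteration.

(-0.6912, 0.6912)

∇h = (10r - 3s, -3r + 10s)
Step 1: at (-3, 3), ∇h = (-39, 39) → (-3, 3) − 0.04·(-39, 39) = (-1.44, 1.44)
Step 2: at (-1.44, 1.44), ∇h = (-18.72, 18.72) → (-1.44, 1.44) − 0.04·(-18.72, 18.72) = (-0.6912, 0.6912)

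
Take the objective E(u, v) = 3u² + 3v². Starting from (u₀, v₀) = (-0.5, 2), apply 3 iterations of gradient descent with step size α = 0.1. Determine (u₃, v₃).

(-0.032, 0.128)

∇E = (6u, 6v)
(u₁, v₁) = (-0.5, 2) − 0.1·(-3, 12) = (-0.2, 0.8)
(u₂, v₂) = (-0.2, 0.8) − 0.1·(-1.2, 4.8) = (-0.08, 0.32)
(u₃, v₃) = (-0.08, 0.32) − 0.1·(-0.48, 1.92) = (-0.032, 0.128)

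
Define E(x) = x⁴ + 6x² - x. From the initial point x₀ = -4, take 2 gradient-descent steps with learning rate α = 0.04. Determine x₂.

-83.91488

E′(x) = 4x³ + 12x - 1
x₁ = -4 − 0.04·(-305) = 8.2
x₂ = 8.2 − 0.04·2302.872 = -83.91488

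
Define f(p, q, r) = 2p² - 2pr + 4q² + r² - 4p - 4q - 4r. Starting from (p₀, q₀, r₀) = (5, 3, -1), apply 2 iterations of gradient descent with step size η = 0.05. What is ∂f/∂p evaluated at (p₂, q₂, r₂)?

8.98

∇f = (4p - 2r - 4, 8q - 4, -2p + 2r - 4)
(p₁, q₁, r₁) = (5, 3, -1) − 0.05·(18, 20, -16) = (4.1, 2, -0.2)
(p₂, q₂, r₂) = (4.1, 2, -0.2) − 0.05·(12.8, 12, -12.6) = (3.46, 1.4, 0.43)
∂f/∂p at (3.46, 1.4, 0.43) = 8.98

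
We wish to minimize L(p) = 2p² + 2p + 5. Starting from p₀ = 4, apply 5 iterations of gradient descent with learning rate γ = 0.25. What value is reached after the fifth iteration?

-0.5

L′(p) = 4p + 2
p₁ = 4 − 0.25·18 = -0.5
p₂ = -0.5 − 0.25·0 = -0.5
p₃ = -0.5 − 0.25·0 = -0.5
p₄ = -0.5 − 0.25·0 = -0.5
p₅ = -0.5 − 0.25·0 = -0.5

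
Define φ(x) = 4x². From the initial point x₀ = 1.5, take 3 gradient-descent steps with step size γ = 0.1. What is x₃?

φ′(x) = 8x
Step 1: φ′(1.5) = 12; x₁ = 1.5 − 0.1·12 = 0.3
Step 2: φ′(0.3) = 2.4; x₂ = 0.3 − 0.1·2.4 = 0.06
Step 3: φ′(0.06) = 0.48; x₃ = 0.06 − 0.1·0.48 = 0.012

0.012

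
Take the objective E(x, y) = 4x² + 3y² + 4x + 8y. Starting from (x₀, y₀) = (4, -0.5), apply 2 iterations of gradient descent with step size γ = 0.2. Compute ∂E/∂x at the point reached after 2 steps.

∇E = (8x + 4, 6y + 8)
Step 1: at (4, -0.5), ∇E = (36, 5) → (4, -0.5) − 0.2·(36, 5) = (-3.2, -1.5)
Step 2: at (-3.2, -1.5), ∇E = (-21.6, -1) → (-3.2, -1.5) − 0.2·(-21.6, -1) = (1.12, -1.3)
∂E/∂x at (1.12, -1.3) = 12.96

12.96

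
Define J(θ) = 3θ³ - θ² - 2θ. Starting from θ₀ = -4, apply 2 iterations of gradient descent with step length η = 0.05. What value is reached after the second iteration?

J′(θ) = 9θ² - 2θ - 2
Step 1: J′(-4) = 150; θ₁ = -4 − 0.05·150 = -11.5
Step 2: J′(-11.5) = 1211.25; θ₂ = -11.5 − 0.05·1211.25 = -72.0625

-72.0625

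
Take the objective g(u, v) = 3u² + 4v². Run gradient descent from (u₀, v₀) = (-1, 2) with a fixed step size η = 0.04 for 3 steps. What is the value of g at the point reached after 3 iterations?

2.159979507712

∇g = (6u, 8v)
(u₁, v₁) = (-1, 2) − 0.04·(-6, 16) = (-0.76, 1.36)
(u₂, v₂) = (-0.76, 1.36) − 0.04·(-4.56, 10.88) = (-0.5776, 0.9248)
(u₃, v₃) = (-0.5776, 0.9248) − 0.04·(-3.4656, 7.3984) = (-0.438976, 0.628864)
g(-0.438976, 0.628864) = 2.159979507712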